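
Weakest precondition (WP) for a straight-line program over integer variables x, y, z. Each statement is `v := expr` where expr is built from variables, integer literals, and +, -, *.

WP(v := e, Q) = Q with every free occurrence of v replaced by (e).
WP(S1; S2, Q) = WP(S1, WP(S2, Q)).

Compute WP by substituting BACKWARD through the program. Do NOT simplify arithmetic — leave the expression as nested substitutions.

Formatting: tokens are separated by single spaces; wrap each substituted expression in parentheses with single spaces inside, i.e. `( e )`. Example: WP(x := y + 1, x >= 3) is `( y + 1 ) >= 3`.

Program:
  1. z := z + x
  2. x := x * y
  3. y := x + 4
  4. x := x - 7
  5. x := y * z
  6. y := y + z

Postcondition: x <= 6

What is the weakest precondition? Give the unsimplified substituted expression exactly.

Answer: ( ( ( x * y ) + 4 ) * ( z + x ) ) <= 6

Derivation:
post: x <= 6
stmt 6: y := y + z  -- replace 0 occurrence(s) of y with (y + z)
  => x <= 6
stmt 5: x := y * z  -- replace 1 occurrence(s) of x with (y * z)
  => ( y * z ) <= 6
stmt 4: x := x - 7  -- replace 0 occurrence(s) of x with (x - 7)
  => ( y * z ) <= 6
stmt 3: y := x + 4  -- replace 1 occurrence(s) of y with (x + 4)
  => ( ( x + 4 ) * z ) <= 6
stmt 2: x := x * y  -- replace 1 occurrence(s) of x with (x * y)
  => ( ( ( x * y ) + 4 ) * z ) <= 6
stmt 1: z := z + x  -- replace 1 occurrence(s) of z with (z + x)
  => ( ( ( x * y ) + 4 ) * ( z + x ) ) <= 6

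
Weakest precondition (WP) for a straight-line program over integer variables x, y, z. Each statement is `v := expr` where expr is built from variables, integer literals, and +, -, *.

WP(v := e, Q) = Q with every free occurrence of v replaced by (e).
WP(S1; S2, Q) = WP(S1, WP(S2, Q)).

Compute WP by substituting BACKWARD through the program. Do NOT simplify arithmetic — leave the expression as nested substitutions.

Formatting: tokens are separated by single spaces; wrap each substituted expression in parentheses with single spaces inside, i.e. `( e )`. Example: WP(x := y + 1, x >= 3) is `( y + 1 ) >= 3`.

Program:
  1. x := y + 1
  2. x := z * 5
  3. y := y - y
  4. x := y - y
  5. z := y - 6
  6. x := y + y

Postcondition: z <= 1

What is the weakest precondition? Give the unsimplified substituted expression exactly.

post: z <= 1
stmt 6: x := y + y  -- replace 0 occurrence(s) of x with (y + y)
  => z <= 1
stmt 5: z := y - 6  -- replace 1 occurrence(s) of z with (y - 6)
  => ( y - 6 ) <= 1
stmt 4: x := y - y  -- replace 0 occurrence(s) of x with (y - y)
  => ( y - 6 ) <= 1
stmt 3: y := y - y  -- replace 1 occurrence(s) of y with (y - y)
  => ( ( y - y ) - 6 ) <= 1
stmt 2: x := z * 5  -- replace 0 occurrence(s) of x with (z * 5)
  => ( ( y - y ) - 6 ) <= 1
stmt 1: x := y + 1  -- replace 0 occurrence(s) of x with (y + 1)
  => ( ( y - y ) - 6 ) <= 1

Answer: ( ( y - y ) - 6 ) <= 1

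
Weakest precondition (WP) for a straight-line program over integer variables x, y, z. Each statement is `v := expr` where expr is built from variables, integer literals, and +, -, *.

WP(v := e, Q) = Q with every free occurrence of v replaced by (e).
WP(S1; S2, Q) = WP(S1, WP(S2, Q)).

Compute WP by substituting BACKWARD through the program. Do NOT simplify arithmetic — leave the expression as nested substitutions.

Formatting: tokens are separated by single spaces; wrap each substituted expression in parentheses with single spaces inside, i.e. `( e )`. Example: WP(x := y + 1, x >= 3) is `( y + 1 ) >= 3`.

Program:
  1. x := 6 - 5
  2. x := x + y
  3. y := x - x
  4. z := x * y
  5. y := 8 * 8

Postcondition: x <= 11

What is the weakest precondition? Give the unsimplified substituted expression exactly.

Answer: ( ( 6 - 5 ) + y ) <= 11

Derivation:
post: x <= 11
stmt 5: y := 8 * 8  -- replace 0 occurrence(s) of y with (8 * 8)
  => x <= 11
stmt 4: z := x * y  -- replace 0 occurrence(s) of z with (x * y)
  => x <= 11
stmt 3: y := x - x  -- replace 0 occurrence(s) of y with (x - x)
  => x <= 11
stmt 2: x := x + y  -- replace 1 occurrence(s) of x with (x + y)
  => ( x + y ) <= 11
stmt 1: x := 6 - 5  -- replace 1 occurrence(s) of x with (6 - 5)
  => ( ( 6 - 5 ) + y ) <= 11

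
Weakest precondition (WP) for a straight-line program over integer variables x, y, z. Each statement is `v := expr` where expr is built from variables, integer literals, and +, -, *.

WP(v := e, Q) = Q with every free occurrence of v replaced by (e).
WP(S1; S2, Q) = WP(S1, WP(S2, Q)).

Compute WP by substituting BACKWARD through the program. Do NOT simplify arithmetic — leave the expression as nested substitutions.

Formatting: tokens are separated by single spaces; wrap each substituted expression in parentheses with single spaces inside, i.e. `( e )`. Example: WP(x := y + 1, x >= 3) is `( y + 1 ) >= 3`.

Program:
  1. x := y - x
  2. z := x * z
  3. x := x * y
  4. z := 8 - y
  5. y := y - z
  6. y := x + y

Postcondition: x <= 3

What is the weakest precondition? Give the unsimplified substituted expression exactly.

Answer: ( ( y - x ) * y ) <= 3

Derivation:
post: x <= 3
stmt 6: y := x + y  -- replace 0 occurrence(s) of y with (x + y)
  => x <= 3
stmt 5: y := y - z  -- replace 0 occurrence(s) of y with (y - z)
  => x <= 3
stmt 4: z := 8 - y  -- replace 0 occurrence(s) of z with (8 - y)
  => x <= 3
stmt 3: x := x * y  -- replace 1 occurrence(s) of x with (x * y)
  => ( x * y ) <= 3
stmt 2: z := x * z  -- replace 0 occurrence(s) of z with (x * z)
  => ( x * y ) <= 3
stmt 1: x := y - x  -- replace 1 occurrence(s) of x with (y - x)
  => ( ( y - x ) * y ) <= 3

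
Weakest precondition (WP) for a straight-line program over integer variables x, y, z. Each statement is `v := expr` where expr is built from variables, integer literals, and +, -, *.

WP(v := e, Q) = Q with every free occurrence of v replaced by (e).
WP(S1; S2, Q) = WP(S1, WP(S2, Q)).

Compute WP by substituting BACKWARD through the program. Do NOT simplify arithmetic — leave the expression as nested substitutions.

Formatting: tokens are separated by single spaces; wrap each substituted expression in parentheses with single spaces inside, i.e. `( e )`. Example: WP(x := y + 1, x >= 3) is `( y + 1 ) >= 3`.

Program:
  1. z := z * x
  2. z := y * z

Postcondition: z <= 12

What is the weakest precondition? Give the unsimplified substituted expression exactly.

Answer: ( y * ( z * x ) ) <= 12

Derivation:
post: z <= 12
stmt 2: z := y * z  -- replace 1 occurrence(s) of z with (y * z)
  => ( y * z ) <= 12
stmt 1: z := z * x  -- replace 1 occurrence(s) of z with (z * x)
  => ( y * ( z * x ) ) <= 12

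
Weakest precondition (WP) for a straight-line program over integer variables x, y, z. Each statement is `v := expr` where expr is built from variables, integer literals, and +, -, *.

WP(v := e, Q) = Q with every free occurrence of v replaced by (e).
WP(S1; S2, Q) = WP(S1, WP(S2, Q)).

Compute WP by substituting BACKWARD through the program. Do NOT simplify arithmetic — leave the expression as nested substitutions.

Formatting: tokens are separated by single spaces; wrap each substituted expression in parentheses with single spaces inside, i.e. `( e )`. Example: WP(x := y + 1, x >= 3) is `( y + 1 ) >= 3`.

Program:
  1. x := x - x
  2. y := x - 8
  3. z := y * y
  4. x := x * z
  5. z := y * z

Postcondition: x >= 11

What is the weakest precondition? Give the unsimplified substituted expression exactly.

Answer: ( ( x - x ) * ( ( ( x - x ) - 8 ) * ( ( x - x ) - 8 ) ) ) >= 11

Derivation:
post: x >= 11
stmt 5: z := y * z  -- replace 0 occurrence(s) of z with (y * z)
  => x >= 11
stmt 4: x := x * z  -- replace 1 occurrence(s) of x with (x * z)
  => ( x * z ) >= 11
stmt 3: z := y * y  -- replace 1 occurrence(s) of z with (y * y)
  => ( x * ( y * y ) ) >= 11
stmt 2: y := x - 8  -- replace 2 occurrence(s) of y with (x - 8)
  => ( x * ( ( x - 8 ) * ( x - 8 ) ) ) >= 11
stmt 1: x := x - x  -- replace 3 occurrence(s) of x with (x - x)
  => ( ( x - x ) * ( ( ( x - x ) - 8 ) * ( ( x - x ) - 8 ) ) ) >= 11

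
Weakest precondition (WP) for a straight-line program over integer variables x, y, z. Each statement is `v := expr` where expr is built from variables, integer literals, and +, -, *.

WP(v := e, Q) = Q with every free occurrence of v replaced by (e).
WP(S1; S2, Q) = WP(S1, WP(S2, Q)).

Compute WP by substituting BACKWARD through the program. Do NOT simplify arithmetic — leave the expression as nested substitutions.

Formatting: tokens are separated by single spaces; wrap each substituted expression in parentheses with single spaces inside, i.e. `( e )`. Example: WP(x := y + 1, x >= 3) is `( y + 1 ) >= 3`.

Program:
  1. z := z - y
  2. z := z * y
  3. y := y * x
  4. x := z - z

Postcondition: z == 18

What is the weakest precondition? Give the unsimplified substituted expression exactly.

post: z == 18
stmt 4: x := z - z  -- replace 0 occurrence(s) of x with (z - z)
  => z == 18
stmt 3: y := y * x  -- replace 0 occurrence(s) of y with (y * x)
  => z == 18
stmt 2: z := z * y  -- replace 1 occurrence(s) of z with (z * y)
  => ( z * y ) == 18
stmt 1: z := z - y  -- replace 1 occurrence(s) of z with (z - y)
  => ( ( z - y ) * y ) == 18

Answer: ( ( z - y ) * y ) == 18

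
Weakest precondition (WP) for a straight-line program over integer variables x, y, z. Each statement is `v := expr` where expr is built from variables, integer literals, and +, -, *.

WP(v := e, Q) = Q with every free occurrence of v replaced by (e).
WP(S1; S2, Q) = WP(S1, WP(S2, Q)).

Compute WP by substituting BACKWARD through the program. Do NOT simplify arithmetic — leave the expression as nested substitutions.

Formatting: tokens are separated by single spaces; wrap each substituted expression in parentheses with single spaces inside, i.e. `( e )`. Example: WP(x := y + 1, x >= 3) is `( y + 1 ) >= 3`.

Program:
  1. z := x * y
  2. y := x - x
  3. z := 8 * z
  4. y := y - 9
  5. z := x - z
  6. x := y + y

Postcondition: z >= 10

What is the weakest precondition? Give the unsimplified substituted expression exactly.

Answer: ( x - ( 8 * ( x * y ) ) ) >= 10

Derivation:
post: z >= 10
stmt 6: x := y + y  -- replace 0 occurrence(s) of x with (y + y)
  => z >= 10
stmt 5: z := x - z  -- replace 1 occurrence(s) of z with (x - z)
  => ( x - z ) >= 10
stmt 4: y := y - 9  -- replace 0 occurrence(s) of y with (y - 9)
  => ( x - z ) >= 10
stmt 3: z := 8 * z  -- replace 1 occurrence(s) of z with (8 * z)
  => ( x - ( 8 * z ) ) >= 10
stmt 2: y := x - x  -- replace 0 occurrence(s) of y with (x - x)
  => ( x - ( 8 * z ) ) >= 10
stmt 1: z := x * y  -- replace 1 occurrence(s) of z with (x * y)
  => ( x - ( 8 * ( x * y ) ) ) >= 10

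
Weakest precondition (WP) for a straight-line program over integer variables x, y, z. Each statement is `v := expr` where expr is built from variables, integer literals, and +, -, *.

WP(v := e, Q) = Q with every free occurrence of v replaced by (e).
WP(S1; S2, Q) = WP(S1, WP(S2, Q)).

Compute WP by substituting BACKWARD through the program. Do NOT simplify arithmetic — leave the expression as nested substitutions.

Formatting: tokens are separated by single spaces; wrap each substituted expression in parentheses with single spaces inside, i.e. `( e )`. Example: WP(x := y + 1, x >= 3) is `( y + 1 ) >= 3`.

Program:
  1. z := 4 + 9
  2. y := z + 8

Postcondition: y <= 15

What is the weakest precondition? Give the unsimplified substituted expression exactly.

post: y <= 15
stmt 2: y := z + 8  -- replace 1 occurrence(s) of y with (z + 8)
  => ( z + 8 ) <= 15
stmt 1: z := 4 + 9  -- replace 1 occurrence(s) of z with (4 + 9)
  => ( ( 4 + 9 ) + 8 ) <= 15

Answer: ( ( 4 + 9 ) + 8 ) <= 15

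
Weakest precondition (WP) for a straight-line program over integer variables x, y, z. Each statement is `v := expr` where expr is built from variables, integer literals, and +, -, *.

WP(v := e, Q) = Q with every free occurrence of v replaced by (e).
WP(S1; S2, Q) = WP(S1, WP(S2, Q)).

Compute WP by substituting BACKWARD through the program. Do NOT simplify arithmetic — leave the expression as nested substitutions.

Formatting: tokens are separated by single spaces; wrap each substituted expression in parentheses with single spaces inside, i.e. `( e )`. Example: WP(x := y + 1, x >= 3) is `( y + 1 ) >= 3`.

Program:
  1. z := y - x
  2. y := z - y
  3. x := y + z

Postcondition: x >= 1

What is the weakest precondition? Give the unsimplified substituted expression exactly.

post: x >= 1
stmt 3: x := y + z  -- replace 1 occurrence(s) of x with (y + z)
  => ( y + z ) >= 1
stmt 2: y := z - y  -- replace 1 occurrence(s) of y with (z - y)
  => ( ( z - y ) + z ) >= 1
stmt 1: z := y - x  -- replace 2 occurrence(s) of z with (y - x)
  => ( ( ( y - x ) - y ) + ( y - x ) ) >= 1

Answer: ( ( ( y - x ) - y ) + ( y - x ) ) >= 1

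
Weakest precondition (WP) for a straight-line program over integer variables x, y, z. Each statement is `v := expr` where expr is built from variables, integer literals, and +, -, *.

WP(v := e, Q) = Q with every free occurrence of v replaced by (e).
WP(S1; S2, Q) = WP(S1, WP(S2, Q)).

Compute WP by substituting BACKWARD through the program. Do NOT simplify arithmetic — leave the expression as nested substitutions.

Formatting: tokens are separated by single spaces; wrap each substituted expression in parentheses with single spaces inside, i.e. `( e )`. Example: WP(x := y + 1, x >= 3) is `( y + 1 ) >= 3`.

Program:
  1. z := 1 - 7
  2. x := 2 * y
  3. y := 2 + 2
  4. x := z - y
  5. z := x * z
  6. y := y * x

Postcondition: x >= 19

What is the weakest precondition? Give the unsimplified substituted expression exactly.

post: x >= 19
stmt 6: y := y * x  -- replace 0 occurrence(s) of y with (y * x)
  => x >= 19
stmt 5: z := x * z  -- replace 0 occurrence(s) of z with (x * z)
  => x >= 19
stmt 4: x := z - y  -- replace 1 occurrence(s) of x with (z - y)
  => ( z - y ) >= 19
stmt 3: y := 2 + 2  -- replace 1 occurrence(s) of y with (2 + 2)
  => ( z - ( 2 + 2 ) ) >= 19
stmt 2: x := 2 * y  -- replace 0 occurrence(s) of x with (2 * y)
  => ( z - ( 2 + 2 ) ) >= 19
stmt 1: z := 1 - 7  -- replace 1 occurrence(s) of z with (1 - 7)
  => ( ( 1 - 7 ) - ( 2 + 2 ) ) >= 19

Answer: ( ( 1 - 7 ) - ( 2 + 2 ) ) >= 19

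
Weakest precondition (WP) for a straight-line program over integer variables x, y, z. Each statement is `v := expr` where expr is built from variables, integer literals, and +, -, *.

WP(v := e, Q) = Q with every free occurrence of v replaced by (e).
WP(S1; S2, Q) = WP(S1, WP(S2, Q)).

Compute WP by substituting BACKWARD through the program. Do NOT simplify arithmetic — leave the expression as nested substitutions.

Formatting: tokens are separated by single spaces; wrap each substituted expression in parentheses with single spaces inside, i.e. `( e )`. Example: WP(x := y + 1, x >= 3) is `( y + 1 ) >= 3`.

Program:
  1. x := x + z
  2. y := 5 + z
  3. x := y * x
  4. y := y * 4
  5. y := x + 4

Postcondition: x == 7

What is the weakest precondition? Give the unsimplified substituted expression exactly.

Answer: ( ( 5 + z ) * ( x + z ) ) == 7

Derivation:
post: x == 7
stmt 5: y := x + 4  -- replace 0 occurrence(s) of y with (x + 4)
  => x == 7
stmt 4: y := y * 4  -- replace 0 occurrence(s) of y with (y * 4)
  => x == 7
stmt 3: x := y * x  -- replace 1 occurrence(s) of x with (y * x)
  => ( y * x ) == 7
stmt 2: y := 5 + z  -- replace 1 occurrence(s) of y with (5 + z)
  => ( ( 5 + z ) * x ) == 7
stmt 1: x := x + z  -- replace 1 occurrence(s) of x with (x + z)
  => ( ( 5 + z ) * ( x + z ) ) == 7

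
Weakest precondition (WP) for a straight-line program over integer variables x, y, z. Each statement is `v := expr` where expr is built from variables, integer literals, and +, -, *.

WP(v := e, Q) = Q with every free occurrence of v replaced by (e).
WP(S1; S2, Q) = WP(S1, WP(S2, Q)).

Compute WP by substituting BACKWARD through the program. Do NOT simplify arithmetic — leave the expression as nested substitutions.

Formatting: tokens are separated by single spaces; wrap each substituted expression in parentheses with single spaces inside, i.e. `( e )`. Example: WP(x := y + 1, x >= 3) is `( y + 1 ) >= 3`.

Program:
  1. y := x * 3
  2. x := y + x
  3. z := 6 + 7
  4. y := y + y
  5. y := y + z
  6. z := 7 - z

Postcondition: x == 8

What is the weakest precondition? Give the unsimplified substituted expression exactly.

post: x == 8
stmt 6: z := 7 - z  -- replace 0 occurrence(s) of z with (7 - z)
  => x == 8
stmt 5: y := y + z  -- replace 0 occurrence(s) of y with (y + z)
  => x == 8
stmt 4: y := y + y  -- replace 0 occurrence(s) of y with (y + y)
  => x == 8
stmt 3: z := 6 + 7  -- replace 0 occurrence(s) of z with (6 + 7)
  => x == 8
stmt 2: x := y + x  -- replace 1 occurrence(s) of x with (y + x)
  => ( y + x ) == 8
stmt 1: y := x * 3  -- replace 1 occurrence(s) of y with (x * 3)
  => ( ( x * 3 ) + x ) == 8

Answer: ( ( x * 3 ) + x ) == 8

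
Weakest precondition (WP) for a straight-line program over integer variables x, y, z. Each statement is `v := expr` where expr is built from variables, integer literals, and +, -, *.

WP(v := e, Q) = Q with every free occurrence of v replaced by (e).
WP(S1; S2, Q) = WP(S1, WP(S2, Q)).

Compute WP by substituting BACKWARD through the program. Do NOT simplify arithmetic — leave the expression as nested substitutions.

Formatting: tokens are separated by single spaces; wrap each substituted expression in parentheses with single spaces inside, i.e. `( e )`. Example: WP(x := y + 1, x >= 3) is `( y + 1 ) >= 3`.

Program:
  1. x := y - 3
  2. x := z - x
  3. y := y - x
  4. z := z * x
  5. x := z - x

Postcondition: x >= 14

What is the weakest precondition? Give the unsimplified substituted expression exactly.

post: x >= 14
stmt 5: x := z - x  -- replace 1 occurrence(s) of x with (z - x)
  => ( z - x ) >= 14
stmt 4: z := z * x  -- replace 1 occurrence(s) of z with (z * x)
  => ( ( z * x ) - x ) >= 14
stmt 3: y := y - x  -- replace 0 occurrence(s) of y with (y - x)
  => ( ( z * x ) - x ) >= 14
stmt 2: x := z - x  -- replace 2 occurrence(s) of x with (z - x)
  => ( ( z * ( z - x ) ) - ( z - x ) ) >= 14
stmt 1: x := y - 3  -- replace 2 occurrence(s) of x with (y - 3)
  => ( ( z * ( z - ( y - 3 ) ) ) - ( z - ( y - 3 ) ) ) >= 14

Answer: ( ( z * ( z - ( y - 3 ) ) ) - ( z - ( y - 3 ) ) ) >= 14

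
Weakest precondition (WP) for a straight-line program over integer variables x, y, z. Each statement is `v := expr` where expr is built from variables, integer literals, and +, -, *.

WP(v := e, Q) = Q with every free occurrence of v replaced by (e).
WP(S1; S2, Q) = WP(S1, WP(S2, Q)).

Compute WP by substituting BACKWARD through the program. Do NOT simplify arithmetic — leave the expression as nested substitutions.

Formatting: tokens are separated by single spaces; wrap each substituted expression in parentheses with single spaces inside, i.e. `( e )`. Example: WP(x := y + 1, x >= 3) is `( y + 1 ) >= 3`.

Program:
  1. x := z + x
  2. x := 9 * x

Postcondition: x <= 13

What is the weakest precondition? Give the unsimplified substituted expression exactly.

Answer: ( 9 * ( z + x ) ) <= 13

Derivation:
post: x <= 13
stmt 2: x := 9 * x  -- replace 1 occurrence(s) of x with (9 * x)
  => ( 9 * x ) <= 13
stmt 1: x := z + x  -- replace 1 occurrence(s) of x with (z + x)
  => ( 9 * ( z + x ) ) <= 13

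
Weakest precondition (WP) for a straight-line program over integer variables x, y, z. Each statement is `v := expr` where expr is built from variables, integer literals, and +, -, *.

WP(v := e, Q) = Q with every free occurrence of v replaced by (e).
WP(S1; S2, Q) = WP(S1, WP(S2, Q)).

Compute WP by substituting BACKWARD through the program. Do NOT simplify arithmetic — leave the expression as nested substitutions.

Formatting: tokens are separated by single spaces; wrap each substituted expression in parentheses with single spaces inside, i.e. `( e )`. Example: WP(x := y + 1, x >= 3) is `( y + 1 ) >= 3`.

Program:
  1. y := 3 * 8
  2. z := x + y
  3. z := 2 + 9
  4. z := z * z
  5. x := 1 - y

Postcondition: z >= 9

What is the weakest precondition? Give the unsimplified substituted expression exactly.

Answer: ( ( 2 + 9 ) * ( 2 + 9 ) ) >= 9

Derivation:
post: z >= 9
stmt 5: x := 1 - y  -- replace 0 occurrence(s) of x with (1 - y)
  => z >= 9
stmt 4: z := z * z  -- replace 1 occurrence(s) of z with (z * z)
  => ( z * z ) >= 9
stmt 3: z := 2 + 9  -- replace 2 occurrence(s) of z with (2 + 9)
  => ( ( 2 + 9 ) * ( 2 + 9 ) ) >= 9
stmt 2: z := x + y  -- replace 0 occurrence(s) of z with (x + y)
  => ( ( 2 + 9 ) * ( 2 + 9 ) ) >= 9
stmt 1: y := 3 * 8  -- replace 0 occurrence(s) of y with (3 * 8)
  => ( ( 2 + 9 ) * ( 2 + 9 ) ) >= 9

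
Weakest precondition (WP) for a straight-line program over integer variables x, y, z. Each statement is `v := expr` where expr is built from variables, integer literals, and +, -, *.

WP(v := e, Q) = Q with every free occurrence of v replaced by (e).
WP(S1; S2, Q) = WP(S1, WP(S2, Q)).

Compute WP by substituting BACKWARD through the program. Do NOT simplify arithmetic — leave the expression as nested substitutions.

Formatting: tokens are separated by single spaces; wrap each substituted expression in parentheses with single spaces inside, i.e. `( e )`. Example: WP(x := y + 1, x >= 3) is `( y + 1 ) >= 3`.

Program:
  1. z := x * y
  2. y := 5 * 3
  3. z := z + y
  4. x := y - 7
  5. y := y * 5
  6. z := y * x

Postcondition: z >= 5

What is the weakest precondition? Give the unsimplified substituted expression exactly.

post: z >= 5
stmt 6: z := y * x  -- replace 1 occurrence(s) of z with (y * x)
  => ( y * x ) >= 5
stmt 5: y := y * 5  -- replace 1 occurrence(s) of y with (y * 5)
  => ( ( y * 5 ) * x ) >= 5
stmt 4: x := y - 7  -- replace 1 occurrence(s) of x with (y - 7)
  => ( ( y * 5 ) * ( y - 7 ) ) >= 5
stmt 3: z := z + y  -- replace 0 occurrence(s) of z with (z + y)
  => ( ( y * 5 ) * ( y - 7 ) ) >= 5
stmt 2: y := 5 * 3  -- replace 2 occurrence(s) of y with (5 * 3)
  => ( ( ( 5 * 3 ) * 5 ) * ( ( 5 * 3 ) - 7 ) ) >= 5
stmt 1: z := x * y  -- replace 0 occurrence(s) of z with (x * y)
  => ( ( ( 5 * 3 ) * 5 ) * ( ( 5 * 3 ) - 7 ) ) >= 5

Answer: ( ( ( 5 * 3 ) * 5 ) * ( ( 5 * 3 ) - 7 ) ) >= 5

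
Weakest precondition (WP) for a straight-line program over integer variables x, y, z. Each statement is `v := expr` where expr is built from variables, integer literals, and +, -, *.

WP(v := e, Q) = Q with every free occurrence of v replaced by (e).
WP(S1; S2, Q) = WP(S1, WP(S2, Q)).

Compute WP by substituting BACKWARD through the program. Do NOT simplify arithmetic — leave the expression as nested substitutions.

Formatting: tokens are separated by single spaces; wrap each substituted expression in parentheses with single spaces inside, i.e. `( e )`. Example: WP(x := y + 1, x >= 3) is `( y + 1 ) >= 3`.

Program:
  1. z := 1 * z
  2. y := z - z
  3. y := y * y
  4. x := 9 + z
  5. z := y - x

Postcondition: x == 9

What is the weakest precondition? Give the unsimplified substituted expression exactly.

Answer: ( 9 + ( 1 * z ) ) == 9

Derivation:
post: x == 9
stmt 5: z := y - x  -- replace 0 occurrence(s) of z with (y - x)
  => x == 9
stmt 4: x := 9 + z  -- replace 1 occurrence(s) of x with (9 + z)
  => ( 9 + z ) == 9
stmt 3: y := y * y  -- replace 0 occurrence(s) of y with (y * y)
  => ( 9 + z ) == 9
stmt 2: y := z - z  -- replace 0 occurrence(s) of y with (z - z)
  => ( 9 + z ) == 9
stmt 1: z := 1 * z  -- replace 1 occurrence(s) of z with (1 * z)
  => ( 9 + ( 1 * z ) ) == 9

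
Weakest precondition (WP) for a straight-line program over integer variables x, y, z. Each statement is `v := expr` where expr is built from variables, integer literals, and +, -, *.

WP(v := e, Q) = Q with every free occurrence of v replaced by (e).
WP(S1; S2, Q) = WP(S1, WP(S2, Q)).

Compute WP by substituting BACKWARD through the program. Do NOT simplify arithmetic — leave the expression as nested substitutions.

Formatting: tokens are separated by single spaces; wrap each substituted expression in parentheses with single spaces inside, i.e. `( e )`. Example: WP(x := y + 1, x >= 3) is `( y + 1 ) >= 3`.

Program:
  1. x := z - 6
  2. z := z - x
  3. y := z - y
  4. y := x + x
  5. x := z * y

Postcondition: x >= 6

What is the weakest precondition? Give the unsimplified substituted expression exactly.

post: x >= 6
stmt 5: x := z * y  -- replace 1 occurrence(s) of x with (z * y)
  => ( z * y ) >= 6
stmt 4: y := x + x  -- replace 1 occurrence(s) of y with (x + x)
  => ( z * ( x + x ) ) >= 6
stmt 3: y := z - y  -- replace 0 occurrence(s) of y with (z - y)
  => ( z * ( x + x ) ) >= 6
stmt 2: z := z - x  -- replace 1 occurrence(s) of z with (z - x)
  => ( ( z - x ) * ( x + x ) ) >= 6
stmt 1: x := z - 6  -- replace 3 occurrence(s) of x with (z - 6)
  => ( ( z - ( z - 6 ) ) * ( ( z - 6 ) + ( z - 6 ) ) ) >= 6

Answer: ( ( z - ( z - 6 ) ) * ( ( z - 6 ) + ( z - 6 ) ) ) >= 6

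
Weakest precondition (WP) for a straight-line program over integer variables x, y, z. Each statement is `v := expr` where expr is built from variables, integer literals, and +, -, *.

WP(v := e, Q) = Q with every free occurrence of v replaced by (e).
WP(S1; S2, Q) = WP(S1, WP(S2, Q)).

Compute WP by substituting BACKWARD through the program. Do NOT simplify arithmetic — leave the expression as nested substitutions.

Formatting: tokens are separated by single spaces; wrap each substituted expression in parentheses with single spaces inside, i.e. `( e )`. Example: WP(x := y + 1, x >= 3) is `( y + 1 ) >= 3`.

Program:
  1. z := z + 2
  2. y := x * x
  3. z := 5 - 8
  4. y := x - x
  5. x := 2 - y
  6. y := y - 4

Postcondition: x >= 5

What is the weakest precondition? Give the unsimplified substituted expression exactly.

post: x >= 5
stmt 6: y := y - 4  -- replace 0 occurrence(s) of y with (y - 4)
  => x >= 5
stmt 5: x := 2 - y  -- replace 1 occurrence(s) of x with (2 - y)
  => ( 2 - y ) >= 5
stmt 4: y := x - x  -- replace 1 occurrence(s) of y with (x - x)
  => ( 2 - ( x - x ) ) >= 5
stmt 3: z := 5 - 8  -- replace 0 occurrence(s) of z with (5 - 8)
  => ( 2 - ( x - x ) ) >= 5
stmt 2: y := x * x  -- replace 0 occurrence(s) of y with (x * x)
  => ( 2 - ( x - x ) ) >= 5
stmt 1: z := z + 2  -- replace 0 occurrence(s) of z with (z + 2)
  => ( 2 - ( x - x ) ) >= 5

Answer: ( 2 - ( x - x ) ) >= 5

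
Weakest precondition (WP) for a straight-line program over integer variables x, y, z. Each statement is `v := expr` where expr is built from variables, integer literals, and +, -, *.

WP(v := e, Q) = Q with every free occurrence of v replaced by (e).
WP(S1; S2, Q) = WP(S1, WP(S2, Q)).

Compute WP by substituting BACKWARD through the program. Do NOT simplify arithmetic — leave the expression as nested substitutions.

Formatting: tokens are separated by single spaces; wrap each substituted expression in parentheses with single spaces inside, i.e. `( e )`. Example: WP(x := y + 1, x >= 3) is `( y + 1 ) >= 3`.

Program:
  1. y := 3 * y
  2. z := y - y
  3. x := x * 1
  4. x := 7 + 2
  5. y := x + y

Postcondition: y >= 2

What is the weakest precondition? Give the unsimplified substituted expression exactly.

Answer: ( ( 7 + 2 ) + ( 3 * y ) ) >= 2

Derivation:
post: y >= 2
stmt 5: y := x + y  -- replace 1 occurrence(s) of y with (x + y)
  => ( x + y ) >= 2
stmt 4: x := 7 + 2  -- replace 1 occurrence(s) of x with (7 + 2)
  => ( ( 7 + 2 ) + y ) >= 2
stmt 3: x := x * 1  -- replace 0 occurrence(s) of x with (x * 1)
  => ( ( 7 + 2 ) + y ) >= 2
stmt 2: z := y - y  -- replace 0 occurrence(s) of z with (y - y)
  => ( ( 7 + 2 ) + y ) >= 2
stmt 1: y := 3 * y  -- replace 1 occurrence(s) of y with (3 * y)
  => ( ( 7 + 2 ) + ( 3 * y ) ) >= 2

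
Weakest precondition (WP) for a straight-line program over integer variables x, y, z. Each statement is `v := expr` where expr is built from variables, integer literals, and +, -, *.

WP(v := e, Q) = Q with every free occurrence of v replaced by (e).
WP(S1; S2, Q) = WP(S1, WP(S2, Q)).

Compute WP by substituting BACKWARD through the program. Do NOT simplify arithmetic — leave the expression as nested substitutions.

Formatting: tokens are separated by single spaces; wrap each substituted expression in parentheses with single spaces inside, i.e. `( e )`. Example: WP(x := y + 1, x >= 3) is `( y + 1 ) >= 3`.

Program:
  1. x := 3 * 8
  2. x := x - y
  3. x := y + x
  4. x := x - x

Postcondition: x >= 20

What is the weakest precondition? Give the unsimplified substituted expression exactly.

post: x >= 20
stmt 4: x := x - x  -- replace 1 occurrence(s) of x with (x - x)
  => ( x - x ) >= 20
stmt 3: x := y + x  -- replace 2 occurrence(s) of x with (y + x)
  => ( ( y + x ) - ( y + x ) ) >= 20
stmt 2: x := x - y  -- replace 2 occurrence(s) of x with (x - y)
  => ( ( y + ( x - y ) ) - ( y + ( x - y ) ) ) >= 20
stmt 1: x := 3 * 8  -- replace 2 occurrence(s) of x with (3 * 8)
  => ( ( y + ( ( 3 * 8 ) - y ) ) - ( y + ( ( 3 * 8 ) - y ) ) ) >= 20

Answer: ( ( y + ( ( 3 * 8 ) - y ) ) - ( y + ( ( 3 * 8 ) - y ) ) ) >= 20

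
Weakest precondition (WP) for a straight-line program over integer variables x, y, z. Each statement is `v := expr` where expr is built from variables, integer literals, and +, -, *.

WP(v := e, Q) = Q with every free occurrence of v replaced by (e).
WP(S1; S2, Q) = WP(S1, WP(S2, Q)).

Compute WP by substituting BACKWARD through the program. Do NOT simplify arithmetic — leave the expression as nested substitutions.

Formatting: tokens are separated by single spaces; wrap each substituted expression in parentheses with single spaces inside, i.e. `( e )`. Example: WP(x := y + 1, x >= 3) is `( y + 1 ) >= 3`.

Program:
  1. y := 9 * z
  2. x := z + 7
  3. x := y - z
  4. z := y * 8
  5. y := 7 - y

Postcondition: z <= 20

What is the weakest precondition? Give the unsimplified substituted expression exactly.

Answer: ( ( 9 * z ) * 8 ) <= 20

Derivation:
post: z <= 20
stmt 5: y := 7 - y  -- replace 0 occurrence(s) of y with (7 - y)
  => z <= 20
stmt 4: z := y * 8  -- replace 1 occurrence(s) of z with (y * 8)
  => ( y * 8 ) <= 20
stmt 3: x := y - z  -- replace 0 occurrence(s) of x with (y - z)
  => ( y * 8 ) <= 20
stmt 2: x := z + 7  -- replace 0 occurrence(s) of x with (z + 7)
  => ( y * 8 ) <= 20
stmt 1: y := 9 * z  -- replace 1 occurrence(s) of y with (9 * z)
  => ( ( 9 * z ) * 8 ) <= 20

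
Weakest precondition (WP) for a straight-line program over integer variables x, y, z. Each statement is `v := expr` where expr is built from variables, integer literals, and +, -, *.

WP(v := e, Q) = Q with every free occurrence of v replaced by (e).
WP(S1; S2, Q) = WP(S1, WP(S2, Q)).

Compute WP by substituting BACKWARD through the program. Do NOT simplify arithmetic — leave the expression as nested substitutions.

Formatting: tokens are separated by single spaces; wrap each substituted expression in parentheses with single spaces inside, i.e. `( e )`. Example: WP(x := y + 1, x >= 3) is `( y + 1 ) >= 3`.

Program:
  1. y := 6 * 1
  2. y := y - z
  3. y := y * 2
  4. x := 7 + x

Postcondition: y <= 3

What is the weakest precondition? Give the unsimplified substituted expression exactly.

Answer: ( ( ( 6 * 1 ) - z ) * 2 ) <= 3

Derivation:
post: y <= 3
stmt 4: x := 7 + x  -- replace 0 occurrence(s) of x with (7 + x)
  => y <= 3
stmt 3: y := y * 2  -- replace 1 occurrence(s) of y with (y * 2)
  => ( y * 2 ) <= 3
stmt 2: y := y - z  -- replace 1 occurrence(s) of y with (y - z)
  => ( ( y - z ) * 2 ) <= 3
stmt 1: y := 6 * 1  -- replace 1 occurrence(s) of y with (6 * 1)
  => ( ( ( 6 * 1 ) - z ) * 2 ) <= 3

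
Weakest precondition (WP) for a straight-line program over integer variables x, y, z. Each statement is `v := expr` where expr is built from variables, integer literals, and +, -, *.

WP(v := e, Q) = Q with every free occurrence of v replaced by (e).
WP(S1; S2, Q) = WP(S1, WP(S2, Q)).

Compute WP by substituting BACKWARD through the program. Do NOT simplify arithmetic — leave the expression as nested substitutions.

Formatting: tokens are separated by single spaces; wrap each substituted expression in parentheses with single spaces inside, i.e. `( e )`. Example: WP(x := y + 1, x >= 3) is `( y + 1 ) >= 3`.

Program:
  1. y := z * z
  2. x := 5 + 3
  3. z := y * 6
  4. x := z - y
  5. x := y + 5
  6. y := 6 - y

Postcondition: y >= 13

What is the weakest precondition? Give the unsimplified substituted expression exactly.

post: y >= 13
stmt 6: y := 6 - y  -- replace 1 occurrence(s) of y with (6 - y)
  => ( 6 - y ) >= 13
stmt 5: x := y + 5  -- replace 0 occurrence(s) of x with (y + 5)
  => ( 6 - y ) >= 13
stmt 4: x := z - y  -- replace 0 occurrence(s) of x with (z - y)
  => ( 6 - y ) >= 13
stmt 3: z := y * 6  -- replace 0 occurrence(s) of z with (y * 6)
  => ( 6 - y ) >= 13
stmt 2: x := 5 + 3  -- replace 0 occurrence(s) of x with (5 + 3)
  => ( 6 - y ) >= 13
stmt 1: y := z * z  -- replace 1 occurrence(s) of y with (z * z)
  => ( 6 - ( z * z ) ) >= 13

Answer: ( 6 - ( z * z ) ) >= 13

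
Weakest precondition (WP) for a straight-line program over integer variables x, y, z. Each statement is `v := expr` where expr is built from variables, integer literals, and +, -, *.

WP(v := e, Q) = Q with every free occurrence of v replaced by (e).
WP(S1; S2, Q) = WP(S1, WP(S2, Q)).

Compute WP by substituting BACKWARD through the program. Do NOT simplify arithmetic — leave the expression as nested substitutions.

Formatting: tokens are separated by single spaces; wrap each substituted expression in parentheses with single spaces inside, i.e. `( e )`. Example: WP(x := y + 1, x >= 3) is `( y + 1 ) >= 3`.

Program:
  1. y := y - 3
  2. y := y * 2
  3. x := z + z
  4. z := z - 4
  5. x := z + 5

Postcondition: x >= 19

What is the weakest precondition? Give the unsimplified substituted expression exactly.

Answer: ( ( z - 4 ) + 5 ) >= 19

Derivation:
post: x >= 19
stmt 5: x := z + 5  -- replace 1 occurrence(s) of x with (z + 5)
  => ( z + 5 ) >= 19
stmt 4: z := z - 4  -- replace 1 occurrence(s) of z with (z - 4)
  => ( ( z - 4 ) + 5 ) >= 19
stmt 3: x := z + z  -- replace 0 occurrence(s) of x with (z + z)
  => ( ( z - 4 ) + 5 ) >= 19
stmt 2: y := y * 2  -- replace 0 occurrence(s) of y with (y * 2)
  => ( ( z - 4 ) + 5 ) >= 19
stmt 1: y := y - 3  -- replace 0 occurrence(s) of y with (y - 3)
  => ( ( z - 4 ) + 5 ) >= 19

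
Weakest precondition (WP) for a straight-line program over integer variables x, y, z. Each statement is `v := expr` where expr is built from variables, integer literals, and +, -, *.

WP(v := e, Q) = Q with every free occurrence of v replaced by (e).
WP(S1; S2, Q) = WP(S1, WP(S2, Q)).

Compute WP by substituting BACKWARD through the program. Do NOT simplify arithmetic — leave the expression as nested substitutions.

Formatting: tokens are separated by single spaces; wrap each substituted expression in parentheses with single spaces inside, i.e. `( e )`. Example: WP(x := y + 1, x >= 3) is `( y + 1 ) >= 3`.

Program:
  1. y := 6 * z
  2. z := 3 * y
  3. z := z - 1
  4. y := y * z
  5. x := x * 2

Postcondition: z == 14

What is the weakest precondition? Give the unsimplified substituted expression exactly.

Answer: ( ( 3 * ( 6 * z ) ) - 1 ) == 14

Derivation:
post: z == 14
stmt 5: x := x * 2  -- replace 0 occurrence(s) of x with (x * 2)
  => z == 14
stmt 4: y := y * z  -- replace 0 occurrence(s) of y with (y * z)
  => z == 14
stmt 3: z := z - 1  -- replace 1 occurrence(s) of z with (z - 1)
  => ( z - 1 ) == 14
stmt 2: z := 3 * y  -- replace 1 occurrence(s) of z with (3 * y)
  => ( ( 3 * y ) - 1 ) == 14
stmt 1: y := 6 * z  -- replace 1 occurrence(s) of y with (6 * z)
  => ( ( 3 * ( 6 * z ) ) - 1 ) == 14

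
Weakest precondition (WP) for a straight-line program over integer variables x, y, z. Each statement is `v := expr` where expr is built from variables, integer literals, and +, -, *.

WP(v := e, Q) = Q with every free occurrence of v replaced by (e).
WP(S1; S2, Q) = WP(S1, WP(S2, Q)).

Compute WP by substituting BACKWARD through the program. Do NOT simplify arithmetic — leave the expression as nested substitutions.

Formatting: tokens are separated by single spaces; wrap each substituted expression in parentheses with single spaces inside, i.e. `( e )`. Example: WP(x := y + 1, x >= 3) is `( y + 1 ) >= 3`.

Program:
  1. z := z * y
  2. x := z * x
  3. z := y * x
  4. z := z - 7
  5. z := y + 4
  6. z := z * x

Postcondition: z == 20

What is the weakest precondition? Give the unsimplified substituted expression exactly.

post: z == 20
stmt 6: z := z * x  -- replace 1 occurrence(s) of z with (z * x)
  => ( z * x ) == 20
stmt 5: z := y + 4  -- replace 1 occurrence(s) of z with (y + 4)
  => ( ( y + 4 ) * x ) == 20
stmt 4: z := z - 7  -- replace 0 occurrence(s) of z with (z - 7)
  => ( ( y + 4 ) * x ) == 20
stmt 3: z := y * x  -- replace 0 occurrence(s) of z with (y * x)
  => ( ( y + 4 ) * x ) == 20
stmt 2: x := z * x  -- replace 1 occurrence(s) of x with (z * x)
  => ( ( y + 4 ) * ( z * x ) ) == 20
stmt 1: z := z * y  -- replace 1 occurrence(s) of z with (z * y)
  => ( ( y + 4 ) * ( ( z * y ) * x ) ) == 20

Answer: ( ( y + 4 ) * ( ( z * y ) * x ) ) == 20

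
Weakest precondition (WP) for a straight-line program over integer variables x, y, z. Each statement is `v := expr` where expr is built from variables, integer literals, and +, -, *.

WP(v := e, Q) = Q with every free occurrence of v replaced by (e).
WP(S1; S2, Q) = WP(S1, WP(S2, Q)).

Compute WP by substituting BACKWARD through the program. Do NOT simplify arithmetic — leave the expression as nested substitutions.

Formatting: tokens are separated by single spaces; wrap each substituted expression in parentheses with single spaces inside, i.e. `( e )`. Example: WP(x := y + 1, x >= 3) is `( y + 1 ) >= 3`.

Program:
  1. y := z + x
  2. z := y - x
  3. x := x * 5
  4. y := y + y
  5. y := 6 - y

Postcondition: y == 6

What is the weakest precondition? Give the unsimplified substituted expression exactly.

post: y == 6
stmt 5: y := 6 - y  -- replace 1 occurrence(s) of y with (6 - y)
  => ( 6 - y ) == 6
stmt 4: y := y + y  -- replace 1 occurrence(s) of y with (y + y)
  => ( 6 - ( y + y ) ) == 6
stmt 3: x := x * 5  -- replace 0 occurrence(s) of x with (x * 5)
  => ( 6 - ( y + y ) ) == 6
stmt 2: z := y - x  -- replace 0 occurrence(s) of z with (y - x)
  => ( 6 - ( y + y ) ) == 6
stmt 1: y := z + x  -- replace 2 occurrence(s) of y with (z + x)
  => ( 6 - ( ( z + x ) + ( z + x ) ) ) == 6

Answer: ( 6 - ( ( z + x ) + ( z + x ) ) ) == 6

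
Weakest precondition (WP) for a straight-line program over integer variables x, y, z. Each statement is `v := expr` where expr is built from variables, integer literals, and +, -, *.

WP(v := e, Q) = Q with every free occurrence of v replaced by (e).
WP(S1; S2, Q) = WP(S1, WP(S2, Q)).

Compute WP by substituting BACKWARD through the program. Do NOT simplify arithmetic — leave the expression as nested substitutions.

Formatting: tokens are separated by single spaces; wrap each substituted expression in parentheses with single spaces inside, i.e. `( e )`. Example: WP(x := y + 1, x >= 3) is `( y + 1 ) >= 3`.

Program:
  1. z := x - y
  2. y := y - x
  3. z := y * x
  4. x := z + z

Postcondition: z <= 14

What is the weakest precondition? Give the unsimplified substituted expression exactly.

Answer: ( ( y - x ) * x ) <= 14

Derivation:
post: z <= 14
stmt 4: x := z + z  -- replace 0 occurrence(s) of x with (z + z)
  => z <= 14
stmt 3: z := y * x  -- replace 1 occurrence(s) of z with (y * x)
  => ( y * x ) <= 14
stmt 2: y := y - x  -- replace 1 occurrence(s) of y with (y - x)
  => ( ( y - x ) * x ) <= 14
stmt 1: z := x - y  -- replace 0 occurrence(s) of z with (x - y)
  => ( ( y - x ) * x ) <= 14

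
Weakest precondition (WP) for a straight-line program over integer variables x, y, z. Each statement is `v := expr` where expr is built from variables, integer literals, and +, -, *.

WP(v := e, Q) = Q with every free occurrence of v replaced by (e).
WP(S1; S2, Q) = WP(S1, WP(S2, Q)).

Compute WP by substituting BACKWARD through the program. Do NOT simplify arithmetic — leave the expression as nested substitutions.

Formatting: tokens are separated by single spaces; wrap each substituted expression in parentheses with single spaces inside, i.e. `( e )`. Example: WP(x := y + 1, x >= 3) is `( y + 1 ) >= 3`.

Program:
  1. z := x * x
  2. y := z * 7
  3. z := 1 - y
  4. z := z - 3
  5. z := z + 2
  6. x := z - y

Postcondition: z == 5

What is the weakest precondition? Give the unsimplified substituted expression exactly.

Answer: ( ( ( 1 - ( ( x * x ) * 7 ) ) - 3 ) + 2 ) == 5

Derivation:
post: z == 5
stmt 6: x := z - y  -- replace 0 occurrence(s) of x with (z - y)
  => z == 5
stmt 5: z := z + 2  -- replace 1 occurrence(s) of z with (z + 2)
  => ( z + 2 ) == 5
stmt 4: z := z - 3  -- replace 1 occurrence(s) of z with (z - 3)
  => ( ( z - 3 ) + 2 ) == 5
stmt 3: z := 1 - y  -- replace 1 occurrence(s) of z with (1 - y)
  => ( ( ( 1 - y ) - 3 ) + 2 ) == 5
stmt 2: y := z * 7  -- replace 1 occurrence(s) of y with (z * 7)
  => ( ( ( 1 - ( z * 7 ) ) - 3 ) + 2 ) == 5
stmt 1: z := x * x  -- replace 1 occurrence(s) of z with (x * x)
  => ( ( ( 1 - ( ( x * x ) * 7 ) ) - 3 ) + 2 ) == 5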